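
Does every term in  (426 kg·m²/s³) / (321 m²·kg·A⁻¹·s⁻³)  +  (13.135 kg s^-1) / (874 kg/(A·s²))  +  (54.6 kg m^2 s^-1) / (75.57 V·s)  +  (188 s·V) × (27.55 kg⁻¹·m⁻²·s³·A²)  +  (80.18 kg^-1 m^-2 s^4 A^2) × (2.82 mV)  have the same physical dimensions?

No

Reduce each to base SI dimensions:
  (426 kg·m²/s³) / (321 m²·kg·A⁻¹·s⁻³):  [kg·m²·s⁻³] / [kg·m²·s⁻³·A⁻¹] = A
  (13.135 kg s^-1) / (874 kg/(A·s²)):  [kg·s⁻¹] / [kg·s⁻²·A⁻¹] = s·A
  (54.6 kg m^2 s^-1) / (75.57 V·s):  [kg·m²·s⁻¹] / [kg·m²·s⁻²·A⁻¹] = s·A
  (188 s·V) × (27.55 kg⁻¹·m⁻²·s³·A²):  [kg·m²·s⁻²·A⁻¹] · [kg⁻¹·m⁻²·s³·A²] = s·A
  (80.18 kg^-1 m^-2 s^4 A^2) × (2.82 mV):  [kg⁻¹·m⁻²·s⁴·A²] · [kg·m²·s⁻³·A⁻¹] = s·A
The terms do not share a single dimension (A vs s·A).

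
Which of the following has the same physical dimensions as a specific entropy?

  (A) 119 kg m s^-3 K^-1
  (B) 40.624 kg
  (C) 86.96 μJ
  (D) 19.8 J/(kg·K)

Reference: [specific entropy] = m²·s⁻²·K⁻¹.
Each option:
  (A) kg·m·s⁻³·K⁻¹
  (B) kg
  (C) J = N·m = kg·m²·s⁻²
  (D) J·kg⁻¹·K⁻¹ = N·m·kg⁻¹·K⁻¹ = m²·s⁻²·K⁻¹  ← same
Only (D) matches m²·s⁻²·K⁻¹.

(D)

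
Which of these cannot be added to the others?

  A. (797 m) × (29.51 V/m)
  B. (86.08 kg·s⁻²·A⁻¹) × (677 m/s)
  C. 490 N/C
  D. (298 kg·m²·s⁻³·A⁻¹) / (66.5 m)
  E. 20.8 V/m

A.

In SI base units:
  A. [m] · [kg·m·s⁻³·A⁻¹] = kg·m²·s⁻³·A⁻¹
  B. [kg·s⁻²·A⁻¹] · [m·s⁻¹] = kg·m·s⁻³·A⁻¹
  C. N·C⁻¹ = kg·m·s⁻²·(s·A)⁻¹ = kg·m·s⁻³·A⁻¹
  D. [kg·m²·s⁻³·A⁻¹] / [m] = kg·m·s⁻³·A⁻¹
  E. V·m⁻¹ = J·C⁻¹·m⁻¹ = kg·m·s⁻³·A⁻¹
All reduce to kg·m·s⁻³·A⁻¹ except A., which is kg·m²·s⁻³·A⁻¹.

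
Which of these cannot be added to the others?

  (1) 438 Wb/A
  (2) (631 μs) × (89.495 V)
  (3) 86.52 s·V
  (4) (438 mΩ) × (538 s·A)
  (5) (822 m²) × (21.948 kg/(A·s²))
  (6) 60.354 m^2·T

Work out the base dimensions of each:
  (1) Wb·A⁻¹ = V·s·A⁻¹ = kg·m²·s⁻²·A⁻²
  (2) [s] · [kg·m²·s⁻³·A⁻¹] = kg·m²·s⁻²·A⁻¹
  (3) V·s = J·C⁻¹·s = kg·m²·s⁻²·A⁻¹
  (4) [kg·m²·s⁻³·A⁻²] · [s·A] = kg·m²·s⁻²·A⁻¹
  (5) [m²] · [kg·s⁻²·A⁻¹] = kg·m²·s⁻²·A⁻¹
  (6) T·m² = Wb·m⁻²·m² = kg·m²·s⁻²·A⁻¹
All reduce to kg·m²·s⁻²·A⁻¹ except (1), which is kg·m²·s⁻²·A⁻².

(1)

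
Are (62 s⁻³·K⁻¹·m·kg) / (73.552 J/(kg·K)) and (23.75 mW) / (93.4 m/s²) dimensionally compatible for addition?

Work out the base dimensions of each:
  (62 s⁻³·K⁻¹·m·kg) / (73.552 J/(kg·K)):  [kg·m·s⁻³·K⁻¹] / [m²·s⁻²·K⁻¹] = kg·m⁻¹·s⁻¹
  (23.75 mW) / (93.4 m/s²):  [kg·m²·s⁻³] / [m·s⁻²] = kg·m·s⁻¹
kg·m⁻¹·s⁻¹ ≠ kg·m·s⁻¹, so they cannot be added.

No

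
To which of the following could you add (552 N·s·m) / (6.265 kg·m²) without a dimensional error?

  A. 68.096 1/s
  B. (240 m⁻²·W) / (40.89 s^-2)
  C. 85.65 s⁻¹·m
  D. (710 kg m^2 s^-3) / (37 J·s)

Reference: [kg·m²·s⁻¹] / [kg·m²] = s⁻¹.
Each option:
  A. s⁻¹  ← same
  B. [kg·s⁻³] / [s⁻²] = kg·s⁻¹
  C. m·s⁻¹
  D. [kg·m²·s⁻³] / [kg·m²·s⁻¹] = s⁻²
Only A. matches s⁻¹.

A.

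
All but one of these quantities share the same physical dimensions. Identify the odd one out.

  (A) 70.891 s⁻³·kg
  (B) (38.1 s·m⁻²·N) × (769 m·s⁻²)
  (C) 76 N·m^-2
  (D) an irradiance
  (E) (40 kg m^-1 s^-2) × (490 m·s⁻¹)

(C)

In SI base units:
  (A) kg·s⁻³
  (B) [kg·m⁻¹·s⁻¹] · [m·s⁻²] = kg·s⁻³
  (C) N·m⁻² = kg·m·s⁻²·m⁻² = kg·m⁻¹·s⁻²
  (D) [irradiance] = kg·s⁻³
  (E) [kg·m⁻¹·s⁻²] · [m·s⁻¹] = kg·s⁻³
All reduce to kg·s⁻³ except (C), which is kg·m⁻¹·s⁻².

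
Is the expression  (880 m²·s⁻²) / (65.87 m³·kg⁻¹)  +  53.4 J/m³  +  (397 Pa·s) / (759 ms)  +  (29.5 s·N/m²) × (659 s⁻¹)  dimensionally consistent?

Reduce each to base SI dimensions:
  (880 m²·s⁻²) / (65.87 m³·kg⁻¹):  [m²·s⁻²] / [kg⁻¹·m³] = kg·m⁻¹·s⁻²
  53.4 J/m³:  J·m⁻³ = N·m·m⁻³ = kg·m⁻¹·s⁻²
  (397 Pa·s) / (759 ms):  [kg·m⁻¹·s⁻¹] / [s] = kg·m⁻¹·s⁻²
  (29.5 s·N/m²) × (659 s⁻¹):  [kg·m⁻¹·s⁻¹] · [s⁻¹] = kg·m⁻¹·s⁻²
Every term reduces to kg·m⁻¹·s⁻².

Yes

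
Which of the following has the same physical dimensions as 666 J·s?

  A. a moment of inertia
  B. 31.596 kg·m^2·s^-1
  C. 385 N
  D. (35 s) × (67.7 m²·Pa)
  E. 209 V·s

B.

Reference: J·s = N·m·s = kg·m²·s⁻¹.
Each option:
  A. [moment of inertia] = kg·m²
  B. kg·m²·s⁻¹  ← same
  C. N = kg·m·s⁻²
  D. [s] · [kg·m·s⁻²] = kg·m·s⁻¹
  E. V·s = J·C⁻¹·s = kg·m²·s⁻²·A⁻¹
Only B. matches kg·m²·s⁻¹.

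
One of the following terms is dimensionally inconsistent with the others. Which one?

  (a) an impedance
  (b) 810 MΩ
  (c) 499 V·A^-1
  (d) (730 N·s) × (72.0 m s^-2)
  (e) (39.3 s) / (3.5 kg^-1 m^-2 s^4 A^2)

(d)

Expand each in SI base units:
  (a) [impedance] = kg·m²·s⁻³·A⁻²
  (b) Ω = V·A⁻¹ = kg·m²·s⁻³·A⁻²
  (c) V·A⁻¹ = J·C⁻¹·A⁻¹ = kg·m²·s⁻³·A⁻²
  (d) [kg·m·s⁻¹] · [m·s⁻²] = kg·m²·s⁻³
  (e) [s] / [kg⁻¹·m⁻²·s⁴·A²] = kg·m²·s⁻³·A⁻²
All reduce to kg·m²·s⁻³·A⁻² except (d), which is kg·m²·s⁻³.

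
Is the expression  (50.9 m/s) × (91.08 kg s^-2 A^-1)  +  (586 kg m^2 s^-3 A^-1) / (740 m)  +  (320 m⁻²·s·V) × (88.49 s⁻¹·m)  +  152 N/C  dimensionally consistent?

In SI base units:
  (50.9 m/s) × (91.08 kg s^-2 A^-1):  [m·s⁻¹] · [kg·s⁻²·A⁻¹] = kg·m·s⁻³·A⁻¹
  (586 kg m^2 s^-3 A^-1) / (740 m):  [kg·m²·s⁻³·A⁻¹] / [m] = kg·m·s⁻³·A⁻¹
  (320 m⁻²·s·V) × (88.49 s⁻¹·m):  [kg·s⁻²·A⁻¹] · [m·s⁻¹] = kg·m·s⁻³·A⁻¹
  152 N/C:  N·C⁻¹ = kg·m·s⁻²·(s·A)⁻¹ = kg·m·s⁻³·A⁻¹
Every term reduces to kg·m·s⁻³·A⁻¹.

Yes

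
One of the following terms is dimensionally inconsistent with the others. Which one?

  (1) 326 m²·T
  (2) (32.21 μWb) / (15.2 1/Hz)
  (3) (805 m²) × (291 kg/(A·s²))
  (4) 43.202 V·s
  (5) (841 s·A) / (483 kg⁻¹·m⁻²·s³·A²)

In SI base units:
  (1) T·m² = Wb·m⁻²·m² = kg·m²·s⁻²·A⁻¹
  (2) [kg·m²·s⁻²·A⁻¹] / [s] = kg·m²·s⁻³·A⁻¹
  (3) [m²] · [kg·s⁻²·A⁻¹] = kg·m²·s⁻²·A⁻¹
  (4) V·s = J·C⁻¹·s = kg·m²·s⁻²·A⁻¹
  (5) [s·A] / [kg⁻¹·m⁻²·s³·A²] = kg·m²·s⁻²·A⁻¹
All reduce to kg·m²·s⁻²·A⁻¹ except (2), which is kg·m²·s⁻³·A⁻¹.

(2)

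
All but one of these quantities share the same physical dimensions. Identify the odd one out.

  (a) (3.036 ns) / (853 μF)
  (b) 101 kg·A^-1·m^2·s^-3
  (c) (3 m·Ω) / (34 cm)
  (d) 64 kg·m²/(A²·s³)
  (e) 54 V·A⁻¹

(b)

In SI base units:
  (a) [s] / [kg⁻¹·m⁻²·s⁴·A²] = kg·m²·s⁻³·A⁻²
  (b) kg·m²·s⁻³·A⁻¹
  (c) [kg·m³·s⁻³·A⁻²] / [m] = kg·m²·s⁻³·A⁻²
  (d) kg·m²·s⁻³·A⁻²
  (e) V·A⁻¹ = J·C⁻¹·A⁻¹ = kg·m²·s⁻³·A⁻²
All reduce to kg·m²·s⁻³·A⁻² except (b), which is kg·m²·s⁻³·A⁻¹.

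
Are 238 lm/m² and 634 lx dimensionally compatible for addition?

Dimensions:
  238 lm/m²:  lm·m⁻² = cd·m⁻² = m⁻²·cd
  634 lx:  lx = lm·m⁻² = m⁻²·cd
Both are m⁻²·cd, so they have the same dimensions and can be added.

Yes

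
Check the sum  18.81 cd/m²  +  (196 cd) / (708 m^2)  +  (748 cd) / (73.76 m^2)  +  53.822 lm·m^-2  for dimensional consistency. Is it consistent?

Yes

Dimensions:
  18.81 cd/m²:  cd·m⁻² = m⁻²·cd
  (196 cd) / (708 m^2):  [cd] / [m²] = m⁻²·cd
  (748 cd) / (73.76 m^2):  [cd] / [m²] = m⁻²·cd
  53.822 lm·m^-2:  lm·m⁻² = cd·m⁻² = m⁻²·cd
Every term reduces to m⁻²·cd.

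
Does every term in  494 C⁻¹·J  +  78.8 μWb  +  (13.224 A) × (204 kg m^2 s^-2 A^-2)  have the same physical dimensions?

In SI base units:
  494 C⁻¹·J:  J·C⁻¹ = N·m·(s·A)⁻¹ = kg·m²·s⁻³·A⁻¹
  78.8 μWb:  Wb = V·s = kg·m²·s⁻²·A⁻¹
  (13.224 A) × (204 kg m^2 s^-2 A^-2):  [A] · [kg·m²·s⁻²·A⁻²] = kg·m²·s⁻²·A⁻¹
The terms do not share a single dimension (kg·m²·s⁻²·A⁻¹ vs kg·m²·s⁻³·A⁻¹).

No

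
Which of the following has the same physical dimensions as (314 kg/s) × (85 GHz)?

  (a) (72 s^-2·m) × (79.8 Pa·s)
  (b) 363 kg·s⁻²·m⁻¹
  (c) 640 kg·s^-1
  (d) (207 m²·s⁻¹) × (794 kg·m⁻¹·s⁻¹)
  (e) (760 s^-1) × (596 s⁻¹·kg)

(e)

Reference: [kg·s⁻¹] · [s⁻¹] = kg·s⁻².
Each option:
  (a) [m·s⁻²] · [kg·m⁻¹·s⁻¹] = kg·s⁻³
  (b) kg·m⁻¹·s⁻²
  (c) kg·s⁻¹
  (d) [m²·s⁻¹] · [kg·m⁻¹·s⁻¹] = kg·m·s⁻²
  (e) [s⁻¹] · [kg·s⁻¹] = kg·s⁻²  ← same
Only (e) matches kg·s⁻².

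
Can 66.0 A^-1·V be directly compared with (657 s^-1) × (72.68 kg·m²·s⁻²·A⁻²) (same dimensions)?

Yes

Work out the base dimensions of each:
  66.0 A^-1·V:  V·A⁻¹ = J·C⁻¹·A⁻¹ = kg·m²·s⁻³·A⁻²
  (657 s^-1) × (72.68 kg·m²·s⁻²·A⁻²):  [s⁻¹] · [kg·m²·s⁻²·A⁻²] = kg·m²·s⁻³·A⁻²
Both are kg·m²·s⁻³·A⁻², so they have the same dimensions and can be added.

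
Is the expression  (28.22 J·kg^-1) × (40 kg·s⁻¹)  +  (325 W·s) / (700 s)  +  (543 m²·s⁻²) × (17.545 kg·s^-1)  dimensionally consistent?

Dimensions:
  (28.22 J·kg^-1) × (40 kg·s⁻¹):  [m²·s⁻²] · [kg·s⁻¹] = kg·m²·s⁻³
  (325 W·s) / (700 s):  [kg·m²·s⁻²] / [s] = kg·m²·s⁻³
  (543 m²·s⁻²) × (17.545 kg·s^-1):  [m²·s⁻²] · [kg·s⁻¹] = kg·m²·s⁻³
Every term reduces to kg·m²·s⁻³.

Yes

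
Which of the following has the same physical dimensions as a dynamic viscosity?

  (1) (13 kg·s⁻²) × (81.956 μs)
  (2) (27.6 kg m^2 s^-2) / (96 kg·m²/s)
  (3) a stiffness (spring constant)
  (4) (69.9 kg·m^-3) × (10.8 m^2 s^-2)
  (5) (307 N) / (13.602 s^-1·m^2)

(5)

Reference: [dynamic viscosity] = kg·m⁻¹·s⁻¹.
Each option:
  (1) [kg·s⁻²] · [s] = kg·s⁻¹
  (2) [kg·m²·s⁻²] / [kg·m²·s⁻¹] = s⁻¹
  (3) [stiffness (spring constant)] = kg·s⁻²
  (4) [kg·m⁻³] · [m²·s⁻²] = kg·m⁻¹·s⁻²
  (5) [kg·m·s⁻²] / [m²·s⁻¹] = kg·m⁻¹·s⁻¹  ← same
Only (5) matches kg·m⁻¹·s⁻¹.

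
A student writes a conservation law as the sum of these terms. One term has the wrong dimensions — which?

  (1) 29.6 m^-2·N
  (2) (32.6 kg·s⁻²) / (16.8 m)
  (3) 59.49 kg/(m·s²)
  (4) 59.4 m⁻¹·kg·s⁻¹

(4)

In SI base units:
  (1) N·m⁻² = kg·m·s⁻²·m⁻² = kg·m⁻¹·s⁻²
  (2) [kg·s⁻²] / [m] = kg·m⁻¹·s⁻²
  (3) kg·m⁻¹·s⁻²
  (4) kg·m⁻¹·s⁻¹
All reduce to kg·m⁻¹·s⁻² except (4), which is kg·m⁻¹·s⁻¹.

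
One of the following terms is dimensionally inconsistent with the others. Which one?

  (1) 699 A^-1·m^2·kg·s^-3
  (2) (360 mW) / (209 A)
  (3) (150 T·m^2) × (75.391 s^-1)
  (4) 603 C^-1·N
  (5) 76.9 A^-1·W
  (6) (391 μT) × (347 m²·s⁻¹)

Dimensions:
  (1) kg·m²·s⁻³·A⁻¹
  (2) [kg·m²·s⁻³] / [A] = kg·m²·s⁻³·A⁻¹
  (3) [kg·m²·s⁻²·A⁻¹] · [s⁻¹] = kg·m²·s⁻³·A⁻¹
  (4) N·C⁻¹ = kg·m·s⁻²·(s·A)⁻¹ = kg·m·s⁻³·A⁻¹
  (5) W·A⁻¹ = J·s⁻¹·A⁻¹ = kg·m²·s⁻³·A⁻¹
  (6) [kg·s⁻²·A⁻¹] · [m²·s⁻¹] = kg·m²·s⁻³·A⁻¹
All reduce to kg·m²·s⁻³·A⁻¹ except (4), which is kg·m·s⁻³·A⁻¹.

(4)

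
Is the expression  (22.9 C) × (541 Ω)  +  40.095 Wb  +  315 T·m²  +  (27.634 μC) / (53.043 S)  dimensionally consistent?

Reduce each to base SI dimensions:
  (22.9 C) × (541 Ω):  [s·A] · [kg·m²·s⁻³·A⁻²] = kg·m²·s⁻²·A⁻¹
  40.095 Wb:  Wb = V·s = kg·m²·s⁻²·A⁻¹
  315 T·m²:  T·m² = Wb·m⁻²·m² = kg·m²·s⁻²·A⁻¹
  (27.634 μC) / (53.043 S):  [s·A] / [kg⁻¹·m⁻²·s³·A²] = kg·m²·s⁻²·A⁻¹
Every term reduces to kg·m²·s⁻²·A⁻¹.

Yes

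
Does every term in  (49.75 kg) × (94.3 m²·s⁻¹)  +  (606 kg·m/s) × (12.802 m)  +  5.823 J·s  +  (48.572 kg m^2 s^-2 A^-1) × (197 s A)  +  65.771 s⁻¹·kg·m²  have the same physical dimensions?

Yes

In SI base units:
  (49.75 kg) × (94.3 m²·s⁻¹):  [kg] · [m²·s⁻¹] = kg·m²·s⁻¹
  (606 kg·m/s) × (12.802 m):  [kg·m·s⁻¹] · [m] = kg·m²·s⁻¹
  5.823 J·s:  J·s = N·m·s = kg·m²·s⁻¹
  (48.572 kg m^2 s^-2 A^-1) × (197 s A):  [kg·m²·s⁻²·A⁻¹] · [s·A] = kg·m²·s⁻¹
  65.771 s⁻¹·kg·m²:  kg·m²·s⁻¹
Every term reduces to kg·m²·s⁻¹.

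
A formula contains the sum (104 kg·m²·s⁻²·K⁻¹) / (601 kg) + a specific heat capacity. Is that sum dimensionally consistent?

Yes

Dimensions:
  (104 kg·m²·s⁻²·K⁻¹) / (601 kg):  [kg·m²·s⁻²·K⁻¹] / [kg] = m²·s⁻²·K⁻¹
  a specific heat capacity:  [specific heat capacity] = m²·s⁻²·K⁻¹
Both are m²·s⁻²·K⁻¹, so they have the same dimensions and can be added.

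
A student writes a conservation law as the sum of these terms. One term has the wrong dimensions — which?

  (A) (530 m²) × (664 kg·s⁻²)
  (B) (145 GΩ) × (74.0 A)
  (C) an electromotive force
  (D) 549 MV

Work out the base dimensions of each:
  (A) [m²] · [kg·s⁻²] = kg·m²·s⁻²
  (B) [kg·m²·s⁻³·A⁻²] · [A] = kg·m²·s⁻³·A⁻¹
  (C) [electromotive force] = kg·m²·s⁻³·A⁻¹
  (D) V = J·C⁻¹ = kg·m²·s⁻³·A⁻¹
All reduce to kg·m²·s⁻³·A⁻¹ except (A), which is kg·m²·s⁻².

(A)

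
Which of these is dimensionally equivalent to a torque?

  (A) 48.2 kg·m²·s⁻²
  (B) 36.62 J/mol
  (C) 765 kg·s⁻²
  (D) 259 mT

Reference: [torque] = kg·m²·s⁻².
Each option:
  (A) kg·m²·s⁻²  ← same
  (B) J·mol⁻¹ = N·m·mol⁻¹ = kg·m²·s⁻²·mol⁻¹
  (C) kg·s⁻²
  (D) T = Wb·m⁻² = kg·s⁻²·A⁻¹
Only (A) matches kg·m²·s⁻².

(A)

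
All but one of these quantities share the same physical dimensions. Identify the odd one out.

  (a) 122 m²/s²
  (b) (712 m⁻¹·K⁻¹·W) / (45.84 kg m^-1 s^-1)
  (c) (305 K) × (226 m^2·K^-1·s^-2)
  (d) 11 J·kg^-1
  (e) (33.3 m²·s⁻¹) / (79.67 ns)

(b)

In SI base units:
  (a) m²·s⁻²
  (b) [kg·m·s⁻³·K⁻¹] / [kg·m⁻¹·s⁻¹] = m²·s⁻²·K⁻¹
  (c) [K] · [m²·s⁻²·K⁻¹] = m²·s⁻²
  (d) J·kg⁻¹ = N·m·kg⁻¹ = m²·s⁻²
  (e) [m²·s⁻¹] / [s] = m²·s⁻²
All reduce to m²·s⁻² except (b), which is m²·s⁻²·K⁻¹.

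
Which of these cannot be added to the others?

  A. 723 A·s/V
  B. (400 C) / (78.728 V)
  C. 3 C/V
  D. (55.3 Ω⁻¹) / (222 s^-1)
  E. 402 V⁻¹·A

Work out the base dimensions of each:
  A. A·s·V⁻¹ = A·s·(J·C⁻¹)⁻¹ = kg⁻¹·m⁻²·s⁴·A²
  B. [s·A] / [kg·m²·s⁻³·A⁻¹] = kg⁻¹·m⁻²·s⁴·A²
  C. C·V⁻¹ = s·A·(J·C⁻¹)⁻¹ = kg⁻¹·m⁻²·s⁴·A²
  D. [kg⁻¹·m⁻²·s³·A²] / [s⁻¹] = kg⁻¹·m⁻²·s⁴·A²
  E. A·V⁻¹ = A·(J·C⁻¹)⁻¹ = kg⁻¹·m⁻²·s³·A²
All reduce to kg⁻¹·m⁻²·s⁴·A² except E., which is kg⁻¹·m⁻²·s³·A².

E.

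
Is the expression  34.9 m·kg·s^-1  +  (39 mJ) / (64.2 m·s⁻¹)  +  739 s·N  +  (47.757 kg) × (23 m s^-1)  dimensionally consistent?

In SI base units:
  34.9 m·kg·s^-1:  kg·m·s⁻¹
  (39 mJ) / (64.2 m·s⁻¹):  [kg·m²·s⁻²] / [m·s⁻¹] = kg·m·s⁻¹
  739 s·N:  N·s = kg·m·s⁻²·s = kg·m·s⁻¹
  (47.757 kg) × (23 m s^-1):  [kg] · [m·s⁻¹] = kg·m·s⁻¹
Every term reduces to kg·m·s⁻¹.

Yes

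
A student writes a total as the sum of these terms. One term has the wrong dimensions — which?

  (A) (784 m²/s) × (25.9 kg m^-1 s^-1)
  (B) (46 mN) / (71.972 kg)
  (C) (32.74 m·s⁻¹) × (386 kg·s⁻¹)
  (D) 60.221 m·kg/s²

Work out the base dimensions of each:
  (A) [m²·s⁻¹] · [kg·m⁻¹·s⁻¹] = kg·m·s⁻²
  (B) [kg·m·s⁻²] / [kg] = m·s⁻²
  (C) [m·s⁻¹] · [kg·s⁻¹] = kg·m·s⁻²
  (D) kg·m·s⁻²
All reduce to kg·m·s⁻² except (B), which is m·s⁻².

(B)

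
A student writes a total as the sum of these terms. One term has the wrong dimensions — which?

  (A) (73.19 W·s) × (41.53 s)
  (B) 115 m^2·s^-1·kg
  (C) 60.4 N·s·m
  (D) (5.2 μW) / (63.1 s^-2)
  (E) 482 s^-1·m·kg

Dimensions:
  (A) [kg·m²·s⁻²] · [s] = kg·m²·s⁻¹
  (B) kg·m²·s⁻¹
  (C) N·m·s = kg·m·s⁻²·m·s = kg·m²·s⁻¹
  (D) [kg·m²·s⁻³] / [s⁻²] = kg·m²·s⁻¹
  (E) kg·m·s⁻¹
All reduce to kg·m²·s⁻¹ except (E), which is kg·m·s⁻¹.

(E)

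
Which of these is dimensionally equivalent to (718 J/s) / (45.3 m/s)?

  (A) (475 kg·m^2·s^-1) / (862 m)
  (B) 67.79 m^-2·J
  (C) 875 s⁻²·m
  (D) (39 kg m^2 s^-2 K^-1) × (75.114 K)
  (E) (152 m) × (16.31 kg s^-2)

(E)

Reference: [kg·m²·s⁻³] / [m·s⁻¹] = kg·m·s⁻².
Each option:
  (A) [kg·m²·s⁻¹] / [m] = kg·m·s⁻¹
  (B) J·m⁻² = N·m·m⁻² = kg·s⁻²
  (C) m·s⁻²
  (D) [kg·m²·s⁻²·K⁻¹] · [K] = kg·m²·s⁻²
  (E) [m] · [kg·s⁻²] = kg·m·s⁻²  ← same
Only (E) matches kg·m·s⁻².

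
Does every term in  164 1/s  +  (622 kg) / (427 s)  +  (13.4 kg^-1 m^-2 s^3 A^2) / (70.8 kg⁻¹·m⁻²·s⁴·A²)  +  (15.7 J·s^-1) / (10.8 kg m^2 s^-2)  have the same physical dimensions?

In SI base units:
  164 1/s:  s⁻¹
  (622 kg) / (427 s):  [kg] / [s] = kg·s⁻¹
  (13.4 kg^-1 m^-2 s^3 A^2) / (70.8 kg⁻¹·m⁻²·s⁴·A²):  [kg⁻¹·m⁻²·s³·A²] / [kg⁻¹·m⁻²·s⁴·A²] = s⁻¹
  (15.7 J·s^-1) / (10.8 kg m^2 s^-2):  [kg·m²·s⁻³] / [kg·m²·s⁻²] = s⁻¹
The terms do not share a single dimension (kg·s⁻¹ vs s⁻¹).

No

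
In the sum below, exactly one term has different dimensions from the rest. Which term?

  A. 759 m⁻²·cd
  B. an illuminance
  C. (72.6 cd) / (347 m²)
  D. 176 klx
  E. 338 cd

Work out the base dimensions of each:
  A. cd·m⁻² = m⁻²·cd
  B. [illuminance] = m⁻²·cd
  C. [cd] / [m²] = m⁻²·cd
  D. lx = lm·m⁻² = m⁻²·cd
  E. cd
All reduce to m⁻²·cd except E., which is cd.

E.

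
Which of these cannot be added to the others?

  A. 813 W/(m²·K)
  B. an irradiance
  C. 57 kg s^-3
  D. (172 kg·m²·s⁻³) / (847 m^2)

Dimensions:
  A. W·m⁻²·K⁻¹ = J·s⁻¹·m⁻²·K⁻¹ = kg·s⁻³·K⁻¹
  B. [irradiance] = kg·s⁻³
  C. kg·s⁻³
  D. [kg·m²·s⁻³] / [m²] = kg·s⁻³
All reduce to kg·s⁻³ except A., which is kg·s⁻³·K⁻¹.

A.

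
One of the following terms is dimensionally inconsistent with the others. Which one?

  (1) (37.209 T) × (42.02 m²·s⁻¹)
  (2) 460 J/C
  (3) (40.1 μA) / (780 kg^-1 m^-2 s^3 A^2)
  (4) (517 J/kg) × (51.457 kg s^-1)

Expand each in SI base units:
  (1) [kg·s⁻²·A⁻¹] · [m²·s⁻¹] = kg·m²·s⁻³·A⁻¹
  (2) J·C⁻¹ = N·m·(s·A)⁻¹ = kg·m²·s⁻³·A⁻¹
  (3) [A] / [kg⁻¹·m⁻²·s³·A²] = kg·m²·s⁻³·A⁻¹
  (4) [m²·s⁻²] · [kg·s⁻¹] = kg·m²·s⁻³
All reduce to kg·m²·s⁻³·A⁻¹ except (4), which is kg·m²·s⁻³.

(4)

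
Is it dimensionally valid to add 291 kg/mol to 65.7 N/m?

No

In SI base units:
  291 kg/mol:  kg·mol⁻¹
  65.7 N/m:  N·m⁻¹ = kg·m·s⁻²·m⁻¹ = kg·s⁻²
kg·mol⁻¹ ≠ kg·s⁻², so they cannot be added.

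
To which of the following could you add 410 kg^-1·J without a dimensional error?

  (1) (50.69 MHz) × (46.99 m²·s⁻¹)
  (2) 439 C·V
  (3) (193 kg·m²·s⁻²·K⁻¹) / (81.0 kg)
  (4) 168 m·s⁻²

(1)

Reference: J·kg⁻¹ = N·m·kg⁻¹ = m²·s⁻².
Each option:
  (1) [s⁻¹] · [m²·s⁻¹] = m²·s⁻²  ← same
  (2) C·V = s·A·J·C⁻¹ = kg·m²·s⁻²
  (3) [kg·m²·s⁻²·K⁻¹] / [kg] = m²·s⁻²·K⁻¹
  (4) m·s⁻²
Only (1) matches m²·s⁻².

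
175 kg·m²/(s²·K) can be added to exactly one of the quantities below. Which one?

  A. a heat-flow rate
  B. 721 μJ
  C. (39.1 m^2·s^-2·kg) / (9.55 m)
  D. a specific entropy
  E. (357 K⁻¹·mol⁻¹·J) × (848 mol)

Reference: kg·m²·s⁻²·K⁻¹.
Each option:
  A. [heat-flow rate] = kg·m²·s⁻³
  B. J = N·m = kg·m²·s⁻²
  C. [kg·m²·s⁻²] / [m] = kg·m·s⁻²
  D. [specific entropy] = m²·s⁻²·K⁻¹
  E. [kg·m²·s⁻²·K⁻¹·mol⁻¹] · [mol] = kg·m²·s⁻²·K⁻¹  ← same
Only E. matches kg·m²·s⁻²·K⁻¹.

E.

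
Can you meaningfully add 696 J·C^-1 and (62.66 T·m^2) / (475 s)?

Yes

In SI base units:
  696 J·C^-1:  J·C⁻¹ = N·m·(s·A)⁻¹ = kg·m²·s⁻³·A⁻¹
  (62.66 T·m^2) / (475 s):  [kg·m²·s⁻²·A⁻¹] / [s] = kg·m²·s⁻³·A⁻¹
Both are kg·m²·s⁻³·A⁻¹, so they have the same dimensions and can be added.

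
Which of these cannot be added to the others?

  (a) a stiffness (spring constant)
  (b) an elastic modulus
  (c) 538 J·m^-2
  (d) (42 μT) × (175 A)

Reduce each to base SI dimensions:
  (a) [stiffness (spring constant)] = kg·s⁻²
  (b) [elastic modulus] = kg·m⁻¹·s⁻²
  (c) J·m⁻² = N·m·m⁻² = kg·s⁻²
  (d) [kg·s⁻²·A⁻¹] · [A] = kg·s⁻²
All reduce to kg·s⁻² except (b), which is kg·m⁻¹·s⁻².

(b)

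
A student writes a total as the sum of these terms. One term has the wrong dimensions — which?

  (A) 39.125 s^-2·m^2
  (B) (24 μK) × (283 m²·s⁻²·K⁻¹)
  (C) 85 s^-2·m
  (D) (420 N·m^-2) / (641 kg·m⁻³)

(C)

In SI base units:
  (A) m²·s⁻²
  (B) [K] · [m²·s⁻²·K⁻¹] = m²·s⁻²
  (C) m·s⁻²
  (D) [kg·m⁻¹·s⁻²] / [kg·m⁻³] = m²·s⁻²
All reduce to m²·s⁻² except (C), which is m·s⁻².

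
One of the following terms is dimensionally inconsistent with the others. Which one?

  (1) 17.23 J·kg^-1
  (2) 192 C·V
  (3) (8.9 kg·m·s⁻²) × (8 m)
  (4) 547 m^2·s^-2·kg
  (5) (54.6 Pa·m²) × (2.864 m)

Reduce each to base SI dimensions:
  (1) J·kg⁻¹ = N·m·kg⁻¹ = m²·s⁻²
  (2) C·V = s·A·J·C⁻¹ = kg·m²·s⁻²
  (3) [kg·m·s⁻²] · [m] = kg·m²·s⁻²
  (4) kg·m²·s⁻²
  (5) [kg·m·s⁻²] · [m] = kg·m²·s⁻²
All reduce to kg·m²·s⁻² except (1), which is m²·s⁻².

(1)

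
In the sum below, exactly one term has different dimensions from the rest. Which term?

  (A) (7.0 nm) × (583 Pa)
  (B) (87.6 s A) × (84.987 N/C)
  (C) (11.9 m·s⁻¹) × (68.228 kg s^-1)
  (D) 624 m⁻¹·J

Dimensions:
  (A) [m] · [kg·m⁻¹·s⁻²] = kg·s⁻²
  (B) [s·A] · [kg·m·s⁻³·A⁻¹] = kg·m·s⁻²
  (C) [m·s⁻¹] · [kg·s⁻¹] = kg·m·s⁻²
  (D) J·m⁻¹ = N·m·m⁻¹ = kg·m·s⁻²
All reduce to kg·m·s⁻² except (A), which is kg·s⁻².

(A)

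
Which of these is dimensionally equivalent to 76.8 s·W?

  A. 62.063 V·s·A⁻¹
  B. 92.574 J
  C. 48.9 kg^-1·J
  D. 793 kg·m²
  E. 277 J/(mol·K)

Reference: W·s = J·s⁻¹·s = kg·m²·s⁻².
Each option:
  A. V·s·A⁻¹ = J·C⁻¹·s·A⁻¹ = kg·m²·s⁻²·A⁻²
  B. J = N·m = kg·m²·s⁻²  ← same
  C. J·kg⁻¹ = N·m·kg⁻¹ = m²·s⁻²
  D. kg·m²
  E. J·mol⁻¹·K⁻¹ = N·m·mol⁻¹·K⁻¹ = kg·m²·s⁻²·K⁻¹·mol⁻¹
Only B. matches kg·m²·s⁻².

B.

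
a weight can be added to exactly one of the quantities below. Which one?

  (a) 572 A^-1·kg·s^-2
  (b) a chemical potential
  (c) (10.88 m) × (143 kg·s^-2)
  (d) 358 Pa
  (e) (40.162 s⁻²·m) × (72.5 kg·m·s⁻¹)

Reference: [weight] = kg·m·s⁻².
Each option:
  (a) kg·s⁻²·A⁻¹
  (b) [chemical potential] = kg·m²·s⁻²·mol⁻¹
  (c) [m] · [kg·s⁻²] = kg·m·s⁻²  ← same
  (d) Pa = N·m⁻² = kg·m⁻¹·s⁻²
  (e) [m·s⁻²] · [kg·m·s⁻¹] = kg·m²·s⁻³
Only (c) matches kg·m·s⁻².

(c)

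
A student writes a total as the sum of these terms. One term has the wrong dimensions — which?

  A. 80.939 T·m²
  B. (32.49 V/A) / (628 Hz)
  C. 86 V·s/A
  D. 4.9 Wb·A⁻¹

A.

Work out the base dimensions of each:
  A. T·m² = Wb·m⁻²·m² = kg·m²·s⁻²·A⁻¹
  B. [kg·m²·s⁻³·A⁻²] / [s⁻¹] = kg·m²·s⁻²·A⁻²
  C. V·s·A⁻¹ = J·C⁻¹·s·A⁻¹ = kg·m²·s⁻²·A⁻²
  D. Wb·A⁻¹ = V·s·A⁻¹ = kg·m²·s⁻²·A⁻²
All reduce to kg·m²·s⁻²·A⁻² except A., which is kg·m²·s⁻²·A⁻¹.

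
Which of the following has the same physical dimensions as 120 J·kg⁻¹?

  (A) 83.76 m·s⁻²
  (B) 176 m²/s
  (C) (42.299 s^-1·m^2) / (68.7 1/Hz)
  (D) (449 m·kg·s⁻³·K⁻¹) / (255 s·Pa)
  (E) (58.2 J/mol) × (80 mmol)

Reference: J·kg⁻¹ = N·m·kg⁻¹ = m²·s⁻².
Each option:
  (A) m·s⁻²
  (B) m²·s⁻¹
  (C) [m²·s⁻¹] / [s] = m²·s⁻²  ← same
  (D) [kg·m·s⁻³·K⁻¹] / [kg·m⁻¹·s⁻¹] = m²·s⁻²·K⁻¹
  (E) [kg·m²·s⁻²·mol⁻¹] · [mol] = kg·m²·s⁻²
Only (C) matches m²·s⁻².

(C)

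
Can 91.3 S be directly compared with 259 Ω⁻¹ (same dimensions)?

Dimensions:
  91.3 S:  S = Ω⁻¹ = kg⁻¹·m⁻²·s³·A²
  259 Ω⁻¹:  Ω⁻¹ = (V·A⁻¹)⁻¹ = kg⁻¹·m⁻²·s³·A²
Both are kg⁻¹·m⁻²·s³·A², so they have the same dimensions and can be added.

Yes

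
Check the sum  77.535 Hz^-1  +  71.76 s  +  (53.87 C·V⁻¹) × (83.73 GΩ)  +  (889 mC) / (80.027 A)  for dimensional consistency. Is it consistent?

Yes

Reduce each to base SI dimensions:
  77.535 Hz^-1:  Hz⁻¹ = (s⁻¹)⁻¹ = s
  71.76 s:  s
  (53.87 C·V⁻¹) × (83.73 GΩ):  [kg⁻¹·m⁻²·s⁴·A²] · [kg·m²·s⁻³·A⁻²] = s
  (889 mC) / (80.027 A):  [s·A] / [A] = s
Every term reduces to s.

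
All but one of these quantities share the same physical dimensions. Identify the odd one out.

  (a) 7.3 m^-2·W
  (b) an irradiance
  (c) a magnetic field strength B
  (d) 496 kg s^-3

Reduce each to base SI dimensions:
  (a) W·m⁻² = J·s⁻¹·m⁻² = kg·s⁻³
  (b) [irradiance] = kg·s⁻³
  (c) [magnetic field strength B] = kg·s⁻²·A⁻¹
  (d) kg·s⁻³
All reduce to kg·s⁻³ except (c), which is kg·s⁻²·A⁻¹.

(c)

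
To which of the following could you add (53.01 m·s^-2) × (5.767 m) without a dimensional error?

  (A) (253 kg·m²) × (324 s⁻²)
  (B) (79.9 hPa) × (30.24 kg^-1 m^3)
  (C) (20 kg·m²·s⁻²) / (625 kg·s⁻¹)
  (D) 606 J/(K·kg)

Reference: [m·s⁻²] · [m] = m²·s⁻².
Each option:
  (A) [kg·m²] · [s⁻²] = kg·m²·s⁻²
  (B) [kg·m⁻¹·s⁻²] · [kg⁻¹·m³] = m²·s⁻²  ← same
  (C) [kg·m²·s⁻²] / [kg·s⁻¹] = m²·s⁻¹
  (D) J·kg⁻¹·K⁻¹ = N·m·kg⁻¹·K⁻¹ = m²·s⁻²·K⁻¹
Only (B) matches m²·s⁻².

(B)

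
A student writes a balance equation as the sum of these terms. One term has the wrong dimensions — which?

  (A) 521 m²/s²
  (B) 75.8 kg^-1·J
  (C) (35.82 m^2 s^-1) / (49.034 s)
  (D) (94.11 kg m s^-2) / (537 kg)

(D)

In SI base units:
  (A) m²·s⁻²
  (B) J·kg⁻¹ = N·m·kg⁻¹ = m²·s⁻²
  (C) [m²·s⁻¹] / [s] = m²·s⁻²
  (D) [kg·m·s⁻²] / [kg] = m·s⁻²
All reduce to m²·s⁻² except (D), which is m·s⁻².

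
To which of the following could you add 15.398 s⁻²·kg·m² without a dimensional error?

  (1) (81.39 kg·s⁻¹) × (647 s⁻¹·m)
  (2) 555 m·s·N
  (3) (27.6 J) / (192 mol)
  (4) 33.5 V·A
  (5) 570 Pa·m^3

(5)

Reference: kg·m²·s⁻².
Each option:
  (1) [kg·s⁻¹] · [m·s⁻¹] = kg·m·s⁻²
  (2) N·m·s = kg·m·s⁻²·m·s = kg·m²·s⁻¹
  (3) [kg·m²·s⁻²] / [mol] = kg·m²·s⁻²·mol⁻¹
  (4) V·A = J·C⁻¹·A = kg·m²·s⁻³
  (5) Pa·m³ = N·m⁻²·m³ = kg·m²·s⁻²  ← same
Only (5) matches kg·m²·s⁻².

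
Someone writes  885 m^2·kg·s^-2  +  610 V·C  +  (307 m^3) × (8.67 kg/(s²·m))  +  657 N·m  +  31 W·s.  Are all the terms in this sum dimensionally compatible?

Yes

In SI base units:
  885 m^2·kg·s^-2:  kg·m²·s⁻²
  610 V·C:  C·V = s·A·J·C⁻¹ = kg·m²·s⁻²
  (307 m^3) × (8.67 kg/(s²·m)):  [m³] · [kg·m⁻¹·s⁻²] = kg·m²·s⁻²
  657 N·m:  N·m = kg·m·s⁻²·m = kg·m²·s⁻²
  31 W·s:  W·s = J·s⁻¹·s = kg·m²·s⁻²
Every term reduces to kg·m²·s⁻².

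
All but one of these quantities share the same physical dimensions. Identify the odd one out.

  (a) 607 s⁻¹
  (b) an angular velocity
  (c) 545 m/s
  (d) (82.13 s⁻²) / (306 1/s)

(c)

Expand each in SI base units:
  (a) s⁻¹
  (b) [angular velocity] = s⁻¹
  (c) m·s⁻¹
  (d) [s⁻²] / [s⁻¹] = s⁻¹
All reduce to s⁻¹ except (c), which is m·s⁻¹.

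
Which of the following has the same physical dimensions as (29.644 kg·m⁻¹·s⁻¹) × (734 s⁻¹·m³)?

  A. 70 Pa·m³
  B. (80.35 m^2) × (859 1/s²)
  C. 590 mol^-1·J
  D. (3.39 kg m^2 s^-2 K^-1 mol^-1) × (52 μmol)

A.

Reference: [kg·m⁻¹·s⁻¹] · [m³·s⁻¹] = kg·m²·s⁻².
Each option:
  A. Pa·m³ = N·m⁻²·m³ = kg·m²·s⁻²  ← same
  B. [m²] · [s⁻²] = m²·s⁻²
  C. J·mol⁻¹ = N·m·mol⁻¹ = kg·m²·s⁻²·mol⁻¹
  D. [kg·m²·s⁻²·K⁻¹·mol⁻¹] · [mol] = kg·m²·s⁻²·K⁻¹
Only A. matches kg·m²·s⁻².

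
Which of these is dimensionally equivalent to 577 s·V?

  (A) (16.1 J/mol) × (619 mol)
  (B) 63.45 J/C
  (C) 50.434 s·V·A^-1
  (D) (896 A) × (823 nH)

Reference: V·s = J·C⁻¹·s = kg·m²·s⁻²·A⁻¹.
Each option:
  (A) [kg·m²·s⁻²·mol⁻¹] · [mol] = kg·m²·s⁻²
  (B) J·C⁻¹ = N·m·(s·A)⁻¹ = kg·m²·s⁻³·A⁻¹
  (C) V·s·A⁻¹ = J·C⁻¹·s·A⁻¹ = kg·m²·s⁻²·A⁻²
  (D) [A] · [kg·m²·s⁻²·A⁻²] = kg·m²·s⁻²·A⁻¹  ← same
Only (D) matches kg·m²·s⁻²·A⁻¹.

(D)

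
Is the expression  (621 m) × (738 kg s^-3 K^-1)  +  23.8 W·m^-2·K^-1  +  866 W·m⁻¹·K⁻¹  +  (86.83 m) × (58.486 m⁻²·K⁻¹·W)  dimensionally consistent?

Reduce each to base SI dimensions:
  (621 m) × (738 kg s^-3 K^-1):  [m] · [kg·s⁻³·K⁻¹] = kg·m·s⁻³·K⁻¹
  23.8 W·m^-2·K^-1:  W·m⁻²·K⁻¹ = J·s⁻¹·m⁻²·K⁻¹ = kg·s⁻³·K⁻¹
  866 W·m⁻¹·K⁻¹:  W·m⁻¹·K⁻¹ = J·s⁻¹·m⁻¹·K⁻¹ = kg·m·s⁻³·K⁻¹
  (86.83 m) × (58.486 m⁻²·K⁻¹·W):  [m] · [kg·s⁻³·K⁻¹] = kg·m·s⁻³·K⁻¹
The terms do not share a single dimension (kg·m·s⁻³·K⁻¹ vs kg·s⁻³·K⁻¹).

No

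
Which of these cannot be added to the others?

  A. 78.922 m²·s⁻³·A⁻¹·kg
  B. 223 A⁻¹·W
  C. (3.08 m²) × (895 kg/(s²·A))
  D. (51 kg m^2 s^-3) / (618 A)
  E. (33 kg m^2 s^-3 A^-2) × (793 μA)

C.

In SI base units:
  A. kg·m²·s⁻³·A⁻¹
  B. W·A⁻¹ = J·s⁻¹·A⁻¹ = kg·m²·s⁻³·A⁻¹
  C. [m²] · [kg·s⁻²·A⁻¹] = kg·m²·s⁻²·A⁻¹
  D. [kg·m²·s⁻³] / [A] = kg·m²·s⁻³·A⁻¹
  E. [kg·m²·s⁻³·A⁻²] · [A] = kg·m²·s⁻³·A⁻¹
All reduce to kg·m²·s⁻³·A⁻¹ except C., which is kg·m²·s⁻²·A⁻¹.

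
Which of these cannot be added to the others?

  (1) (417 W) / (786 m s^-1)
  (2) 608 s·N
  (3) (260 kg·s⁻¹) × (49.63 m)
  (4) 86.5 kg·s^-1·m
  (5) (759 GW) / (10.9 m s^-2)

(1)

Dimensions:
  (1) [kg·m²·s⁻³] / [m·s⁻¹] = kg·m·s⁻²
  (2) N·s = kg·m·s⁻²·s = kg·m·s⁻¹
  (3) [kg·s⁻¹] · [m] = kg·m·s⁻¹
  (4) kg·m·s⁻¹
  (5) [kg·m²·s⁻³] / [m·s⁻²] = kg·m·s⁻¹
All reduce to kg·m·s⁻¹ except (1), which is kg·m·s⁻².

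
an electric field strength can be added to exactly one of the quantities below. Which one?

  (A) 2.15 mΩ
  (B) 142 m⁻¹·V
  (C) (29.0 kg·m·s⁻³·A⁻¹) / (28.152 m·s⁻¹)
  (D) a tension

Reference: [electric field strength] = kg·m·s⁻³·A⁻¹.
Each option:
  (A) Ω = V·A⁻¹ = kg·m²·s⁻³·A⁻²
  (B) V·m⁻¹ = J·C⁻¹·m⁻¹ = kg·m·s⁻³·A⁻¹  ← same
  (C) [kg·m·s⁻³·A⁻¹] / [m·s⁻¹] = kg·s⁻²·A⁻¹
  (D) [tension] = kg·m·s⁻²
Only (B) matches kg·m·s⁻³·A⁻¹.

(B)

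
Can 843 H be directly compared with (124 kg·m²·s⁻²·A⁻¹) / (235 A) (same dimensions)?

Dimensions:
  843 H:  H = V·s·A⁻¹ = kg·m²·s⁻²·A⁻²
  (124 kg·m²·s⁻²·A⁻¹) / (235 A):  [kg·m²·s⁻²·A⁻¹] / [A] = kg·m²·s⁻²·A⁻²
Both are kg·m²·s⁻²·A⁻², so they have the same dimensions and can be added.

Yes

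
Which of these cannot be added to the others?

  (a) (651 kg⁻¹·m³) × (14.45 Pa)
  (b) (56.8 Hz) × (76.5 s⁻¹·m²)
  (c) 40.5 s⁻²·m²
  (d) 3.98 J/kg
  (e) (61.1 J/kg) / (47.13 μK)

(e)

In SI base units:
  (a) [kg⁻¹·m³] · [kg·m⁻¹·s⁻²] = m²·s⁻²
  (b) [s⁻¹] · [m²·s⁻¹] = m²·s⁻²
  (c) m²·s⁻²
  (d) J·kg⁻¹ = N·m·kg⁻¹ = m²·s⁻²
  (e) [m²·s⁻²] / [K] = m²·s⁻²·K⁻¹
All reduce to m²·s⁻² except (e), which is m²·s⁻²·K⁻¹.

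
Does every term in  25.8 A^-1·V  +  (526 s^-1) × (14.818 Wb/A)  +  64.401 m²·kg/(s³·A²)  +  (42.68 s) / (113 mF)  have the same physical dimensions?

Dimensions:
  25.8 A^-1·V:  V·A⁻¹ = J·C⁻¹·A⁻¹ = kg·m²·s⁻³·A⁻²
  (526 s^-1) × (14.818 Wb/A):  [s⁻¹] · [kg·m²·s⁻²·A⁻²] = kg·m²·s⁻³·A⁻²
  64.401 m²·kg/(s³·A²):  kg·m²·s⁻³·A⁻²
  (42.68 s) / (113 mF):  [s] / [kg⁻¹·m⁻²·s⁴·A²] = kg·m²·s⁻³·A⁻²
Every term reduces to kg·m²·s⁻³·A⁻².

Yes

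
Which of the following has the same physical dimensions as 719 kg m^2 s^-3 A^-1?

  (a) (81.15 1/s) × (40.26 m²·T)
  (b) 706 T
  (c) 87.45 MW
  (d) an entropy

(a)

Reference: kg·m²·s⁻³·A⁻¹.
Each option:
  (a) [s⁻¹] · [kg·m²·s⁻²·A⁻¹] = kg·m²·s⁻³·A⁻¹  ← same
  (b) T = Wb·m⁻² = kg·s⁻²·A⁻¹
  (c) W = J·s⁻¹ = kg·m²·s⁻³
  (d) [entropy] = kg·m²·s⁻²·K⁻¹
Only (a) matches kg·m²·s⁻³·A⁻¹.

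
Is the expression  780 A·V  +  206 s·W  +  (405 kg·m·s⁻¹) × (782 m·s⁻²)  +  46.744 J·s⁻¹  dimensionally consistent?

Reduce each to base SI dimensions:
  780 A·V:  V·A = J·C⁻¹·A = kg·m²·s⁻³
  206 s·W:  W·s = J·s⁻¹·s = kg·m²·s⁻²
  (405 kg·m·s⁻¹) × (782 m·s⁻²):  [kg·m·s⁻¹] · [m·s⁻²] = kg·m²·s⁻³
  46.744 J·s⁻¹:  J·s⁻¹ = N·m·s⁻¹ = kg·m²·s⁻³
The terms do not share a single dimension (kg·m²·s⁻² vs kg·m²·s⁻³).

No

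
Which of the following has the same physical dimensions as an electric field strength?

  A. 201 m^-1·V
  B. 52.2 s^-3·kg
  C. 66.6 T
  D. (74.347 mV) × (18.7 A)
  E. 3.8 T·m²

Reference: [electric field strength] = kg·m·s⁻³·A⁻¹.
Each option:
  A. V·m⁻¹ = J·C⁻¹·m⁻¹ = kg·m·s⁻³·A⁻¹  ← same
  B. kg·s⁻³
  C. T = Wb·m⁻² = kg·s⁻²·A⁻¹
  D. [kg·m²·s⁻³·A⁻¹] · [A] = kg·m²·s⁻³
  E. T·m² = Wb·m⁻²·m² = kg·m²·s⁻²·A⁻¹
Only A. matches kg·m·s⁻³·A⁻¹.

A.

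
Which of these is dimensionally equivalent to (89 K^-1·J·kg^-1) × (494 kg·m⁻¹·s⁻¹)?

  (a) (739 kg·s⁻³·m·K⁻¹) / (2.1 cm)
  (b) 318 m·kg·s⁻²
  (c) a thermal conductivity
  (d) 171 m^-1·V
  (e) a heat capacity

Reference: [m²·s⁻²·K⁻¹] · [kg·m⁻¹·s⁻¹] = kg·m·s⁻³·K⁻¹.
Each option:
  (a) [kg·m·s⁻³·K⁻¹] / [m] = kg·s⁻³·K⁻¹
  (b) kg·m·s⁻²
  (c) [thermal conductivity] = kg·m·s⁻³·K⁻¹  ← same
  (d) V·m⁻¹ = J·C⁻¹·m⁻¹ = kg·m·s⁻³·A⁻¹
  (e) [heat capacity] = kg·m²·s⁻²·K⁻¹
Only (c) matches kg·m·s⁻³·K⁻¹.

(c)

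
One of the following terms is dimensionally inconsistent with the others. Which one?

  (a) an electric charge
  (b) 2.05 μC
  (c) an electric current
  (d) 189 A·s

(c)

Work out the base dimensions of each:
  (a) [electric charge] = s·A
  (b) C = s·A
  (c) [electric current] = A
  (d) A·s = s·A
All reduce to s·A except (c), which is A.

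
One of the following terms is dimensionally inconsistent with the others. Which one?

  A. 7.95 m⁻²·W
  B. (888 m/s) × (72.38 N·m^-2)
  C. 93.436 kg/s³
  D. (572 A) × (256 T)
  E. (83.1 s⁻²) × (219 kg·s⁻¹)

Dimensions:
  A. W·m⁻² = J·s⁻¹·m⁻² = kg·s⁻³
  B. [m·s⁻¹] · [kg·m⁻¹·s⁻²] = kg·s⁻³
  C. kg·s⁻³
  D. [A] · [kg·s⁻²·A⁻¹] = kg·s⁻²
  E. [s⁻²] · [kg·s⁻¹] = kg·s⁻³
All reduce to kg·s⁻³ except D., which is kg·s⁻².

D.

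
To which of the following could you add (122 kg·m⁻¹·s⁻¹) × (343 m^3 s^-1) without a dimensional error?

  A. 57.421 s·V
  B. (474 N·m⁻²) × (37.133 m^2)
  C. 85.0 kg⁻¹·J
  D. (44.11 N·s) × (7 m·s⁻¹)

Reference: [kg·m⁻¹·s⁻¹] · [m³·s⁻¹] = kg·m²·s⁻².
Each option:
  A. V·s = J·C⁻¹·s = kg·m²·s⁻²·A⁻¹
  B. [kg·m⁻¹·s⁻²] · [m²] = kg·m·s⁻²
  C. J·kg⁻¹ = N·m·kg⁻¹ = m²·s⁻²
  D. [kg·m·s⁻¹] · [m·s⁻¹] = kg·m²·s⁻²  ← same
Only D. matches kg·m²·s⁻².

D.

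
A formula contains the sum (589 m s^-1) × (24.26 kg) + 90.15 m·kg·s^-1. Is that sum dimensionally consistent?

Work out the base dimensions of each:
  (589 m s^-1) × (24.26 kg):  [m·s⁻¹] · [kg] = kg·m·s⁻¹
  90.15 m·kg·s^-1:  kg·m·s⁻¹
Both are kg·m·s⁻¹, so they have the same dimensions and can be added.

Yes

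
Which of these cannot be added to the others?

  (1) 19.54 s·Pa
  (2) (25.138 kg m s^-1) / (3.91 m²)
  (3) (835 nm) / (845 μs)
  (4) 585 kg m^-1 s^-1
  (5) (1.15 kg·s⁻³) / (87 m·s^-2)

Expand each in SI base units:
  (1) Pa·s = N·m⁻²·s = kg·m⁻¹·s⁻¹
  (2) [kg·m·s⁻¹] / [m²] = kg·m⁻¹·s⁻¹
  (3) [m] / [s] = m·s⁻¹
  (4) kg·m⁻¹·s⁻¹
  (5) [kg·s⁻³] / [m·s⁻²] = kg·m⁻¹·s⁻¹
All reduce to kg·m⁻¹·s⁻¹ except (3), which is m·s⁻¹.

(3)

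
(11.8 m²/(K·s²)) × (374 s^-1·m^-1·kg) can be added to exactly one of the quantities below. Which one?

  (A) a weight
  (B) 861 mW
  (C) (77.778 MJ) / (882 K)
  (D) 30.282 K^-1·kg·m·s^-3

(D)

Reference: [m²·s⁻²·K⁻¹] · [kg·m⁻¹·s⁻¹] = kg·m·s⁻³·K⁻¹.
Each option:
  (A) [weight] = kg·m·s⁻²
  (B) W = J·s⁻¹ = kg·m²·s⁻³
  (C) [kg·m²·s⁻²] / [K] = kg·m²·s⁻²·K⁻¹
  (D) kg·m·s⁻³·K⁻¹  ← same
Only (D) matches kg·m·s⁻³·K⁻¹.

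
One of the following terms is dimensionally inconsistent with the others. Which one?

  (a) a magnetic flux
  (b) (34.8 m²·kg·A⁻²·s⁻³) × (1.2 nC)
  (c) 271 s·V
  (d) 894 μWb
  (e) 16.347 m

(e)

Expand each in SI base units:
  (a) [magnetic flux] = kg·m²·s⁻²·A⁻¹
  (b) [kg·m²·s⁻³·A⁻²] · [s·A] = kg·m²·s⁻²·A⁻¹
  (c) V·s = J·C⁻¹·s = kg·m²·s⁻²·A⁻¹
  (d) Wb = V·s = kg·m²·s⁻²·A⁻¹
  (e) m
All reduce to kg·m²·s⁻²·A⁻¹ except (e), which is m.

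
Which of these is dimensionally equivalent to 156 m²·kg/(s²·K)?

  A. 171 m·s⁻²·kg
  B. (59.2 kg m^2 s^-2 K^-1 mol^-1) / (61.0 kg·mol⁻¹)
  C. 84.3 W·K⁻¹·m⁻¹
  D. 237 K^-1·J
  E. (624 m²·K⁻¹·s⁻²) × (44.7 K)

D.

Reference: kg·m²·s⁻²·K⁻¹.
Each option:
  A. kg·m·s⁻²
  B. [kg·m²·s⁻²·K⁻¹·mol⁻¹] / [kg·mol⁻¹] = m²·s⁻²·K⁻¹
  C. W·m⁻¹·K⁻¹ = J·s⁻¹·m⁻¹·K⁻¹ = kg·m·s⁻³·K⁻¹
  D. J·K⁻¹ = N·m·K⁻¹ = kg·m²·s⁻²·K⁻¹  ← same
  E. [m²·s⁻²·K⁻¹] · [K] = m²·s⁻²
Only D. matches kg·m²·s⁻²·K⁻¹.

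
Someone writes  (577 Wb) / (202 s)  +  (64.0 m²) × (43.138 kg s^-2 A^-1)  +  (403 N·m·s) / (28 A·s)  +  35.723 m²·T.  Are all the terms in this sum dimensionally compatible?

Reduce each to base SI dimensions:
  (577 Wb) / (202 s):  [kg·m²·s⁻²·A⁻¹] / [s] = kg·m²·s⁻³·A⁻¹
  (64.0 m²) × (43.138 kg s^-2 A^-1):  [m²] · [kg·s⁻²·A⁻¹] = kg·m²·s⁻²·A⁻¹
  (403 N·m·s) / (28 A·s):  [kg·m²·s⁻¹] / [s·A] = kg·m²·s⁻²·A⁻¹
  35.723 m²·T:  T·m² = Wb·m⁻²·m² = kg·m²·s⁻²·A⁻¹
The terms do not share a single dimension (kg·m²·s⁻²·A⁻¹ vs kg·m²·s⁻³·A⁻¹).

No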